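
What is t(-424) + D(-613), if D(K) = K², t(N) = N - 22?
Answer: 375323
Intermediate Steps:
t(N) = -22 + N
t(-424) + D(-613) = (-22 - 424) + (-613)² = -446 + 375769 = 375323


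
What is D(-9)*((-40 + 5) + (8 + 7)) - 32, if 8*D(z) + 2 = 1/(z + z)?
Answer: -967/36 ≈ -26.861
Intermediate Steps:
D(z) = -¼ + 1/(16*z) (D(z) = -¼ + 1/(8*(z + z)) = -¼ + 1/(8*((2*z))) = -¼ + (1/(2*z))/8 = -¼ + 1/(16*z))
D(-9)*((-40 + 5) + (8 + 7)) - 32 = ((1/16)*(1 - 4*(-9))/(-9))*((-40 + 5) + (8 + 7)) - 32 = ((1/16)*(-⅑)*(1 + 36))*(-35 + 15) - 32 = ((1/16)*(-⅑)*37)*(-20) - 32 = -37/144*(-20) - 32 = 185/36 - 32 = -967/36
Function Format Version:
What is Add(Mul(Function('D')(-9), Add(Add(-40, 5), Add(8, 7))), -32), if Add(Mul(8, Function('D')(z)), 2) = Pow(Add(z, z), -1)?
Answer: Rational(-967, 36) ≈ -26.861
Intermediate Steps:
Function('D')(z) = Add(Rational(-1, 4), Mul(Rational(1, 16), Pow(z, -1))) (Function('D')(z) = Add(Rational(-1, 4), Mul(Rational(1, 8), Pow(Add(z, z), -1))) = Add(Rational(-1, 4), Mul(Rational(1, 8), Pow(Mul(2, z), -1))) = Add(Rational(-1, 4), Mul(Rational(1, 8), Mul(Rational(1, 2), Pow(z, -1)))) = Add(Rational(-1, 4), Mul(Rational(1, 16), Pow(z, -1))))
Add(Mul(Function('D')(-9), Add(Add(-40, 5), Add(8, 7))), -32) = Add(Mul(Mul(Rational(1, 16), Pow(-9, -1), Add(1, Mul(-4, -9))), Add(Add(-40, 5), Add(8, 7))), -32) = Add(Mul(Mul(Rational(1, 16), Rational(-1, 9), Add(1, 36)), Add(-35, 15)), -32) = Add(Mul(Mul(Rational(1, 16), Rational(-1, 9), 37), -20), -32) = Add(Mul(Rational(-37, 144), -20), -32) = Add(Rational(185, 36), -32) = Rational(-967, 36)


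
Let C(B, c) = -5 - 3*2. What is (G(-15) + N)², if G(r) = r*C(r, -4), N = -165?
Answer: 0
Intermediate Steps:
C(B, c) = -11 (C(B, c) = -5 - 6 = -11)
G(r) = -11*r (G(r) = r*(-11) = -11*r)
(G(-15) + N)² = (-11*(-15) - 165)² = (165 - 165)² = 0² = 0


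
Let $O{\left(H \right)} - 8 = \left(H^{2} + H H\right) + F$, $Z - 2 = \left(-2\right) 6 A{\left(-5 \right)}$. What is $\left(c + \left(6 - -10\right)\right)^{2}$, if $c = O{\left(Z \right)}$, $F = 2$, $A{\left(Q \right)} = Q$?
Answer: $59505796$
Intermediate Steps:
$Z = 62$ ($Z = 2 + \left(-2\right) 6 \left(-5\right) = 2 - -60 = 2 + 60 = 62$)
$O{\left(H \right)} = 10 + 2 H^{2}$ ($O{\left(H \right)} = 8 + \left(\left(H^{2} + H H\right) + 2\right) = 8 + \left(\left(H^{2} + H^{2}\right) + 2\right) = 8 + \left(2 H^{2} + 2\right) = 8 + \left(2 + 2 H^{2}\right) = 10 + 2 H^{2}$)
$c = 7698$ ($c = 10 + 2 \cdot 62^{2} = 10 + 2 \cdot 3844 = 10 + 7688 = 7698$)
$\left(c + \left(6 - -10\right)\right)^{2} = \left(7698 + \left(6 - -10\right)\right)^{2} = \left(7698 + \left(6 + 10\right)\right)^{2} = \left(7698 + 16\right)^{2} = 7714^{2} = 59505796$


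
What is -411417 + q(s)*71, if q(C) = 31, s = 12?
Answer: -409216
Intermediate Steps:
-411417 + q(s)*71 = -411417 + 31*71 = -411417 + 2201 = -409216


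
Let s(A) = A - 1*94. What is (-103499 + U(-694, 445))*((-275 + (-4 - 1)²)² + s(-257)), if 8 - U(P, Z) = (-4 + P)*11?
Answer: -5954682137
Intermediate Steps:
U(P, Z) = 52 - 11*P (U(P, Z) = 8 - (-4 + P)*11 = 8 - (-44 + 11*P) = 8 + (44 - 11*P) = 52 - 11*P)
s(A) = -94 + A (s(A) = A - 94 = -94 + A)
(-103499 + U(-694, 445))*((-275 + (-4 - 1)²)² + s(-257)) = (-103499 + (52 - 11*(-694)))*((-275 + (-4 - 1)²)² + (-94 - 257)) = (-103499 + (52 + 7634))*((-275 + (-5)²)² - 351) = (-103499 + 7686)*((-275 + 25)² - 351) = -95813*((-250)² - 351) = -95813*(62500 - 351) = -95813*62149 = -5954682137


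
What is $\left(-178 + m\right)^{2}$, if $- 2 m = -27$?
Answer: $\frac{108241}{4} \approx 27060.0$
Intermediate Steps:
$m = \frac{27}{2}$ ($m = \left(- \frac{1}{2}\right) \left(-27\right) = \frac{27}{2} \approx 13.5$)
$\left(-178 + m\right)^{2} = \left(-178 + \frac{27}{2}\right)^{2} = \left(- \frac{329}{2}\right)^{2} = \frac{108241}{4}$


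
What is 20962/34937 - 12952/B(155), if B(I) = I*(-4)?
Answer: 3754036/174685 ≈ 21.490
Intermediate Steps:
B(I) = -4*I
20962/34937 - 12952/B(155) = 20962/34937 - 12952/((-4*155)) = 20962*(1/34937) - 12952/(-620) = 20962/34937 - 12952*(-1/620) = 20962/34937 + 3238/155 = 3754036/174685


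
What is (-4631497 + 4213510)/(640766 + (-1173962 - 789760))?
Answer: 417987/1322956 ≈ 0.31595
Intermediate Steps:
(-4631497 + 4213510)/(640766 + (-1173962 - 789760)) = -417987/(640766 - 1963722) = -417987/(-1322956) = -417987*(-1/1322956) = 417987/1322956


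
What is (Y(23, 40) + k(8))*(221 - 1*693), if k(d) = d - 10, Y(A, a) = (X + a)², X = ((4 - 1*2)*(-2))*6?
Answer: -119888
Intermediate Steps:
X = -24 (X = ((4 - 2)*(-2))*6 = (2*(-2))*6 = -4*6 = -24)
Y(A, a) = (-24 + a)²
k(d) = -10 + d
(Y(23, 40) + k(8))*(221 - 1*693) = ((-24 + 40)² + (-10 + 8))*(221 - 1*693) = (16² - 2)*(221 - 693) = (256 - 2)*(-472) = 254*(-472) = -119888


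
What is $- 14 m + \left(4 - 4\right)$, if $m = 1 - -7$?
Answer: $-112$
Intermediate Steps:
$m = 8$ ($m = 1 + 7 = 8$)
$- 14 m + \left(4 - 4\right) = \left(-14\right) 8 + \left(4 - 4\right) = -112 + \left(4 - 4\right) = -112 + 0 = -112$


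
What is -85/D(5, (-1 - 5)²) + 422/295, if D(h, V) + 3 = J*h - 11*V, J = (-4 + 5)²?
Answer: 191343/116230 ≈ 1.6462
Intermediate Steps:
J = 1 (J = 1² = 1)
D(h, V) = -3 + h - 11*V (D(h, V) = -3 + (1*h - 11*V) = -3 + (h - 11*V) = -3 + h - 11*V)
-85/D(5, (-1 - 5)²) + 422/295 = -85/(-3 + 5 - 11*(-1 - 5)²) + 422/295 = -85/(-3 + 5 - 11*(-6)²) + 422*(1/295) = -85/(-3 + 5 - 11*36) + 422/295 = -85/(-3 + 5 - 396) + 422/295 = -85/(-394) + 422/295 = -85*(-1/394) + 422/295 = 85/394 + 422/295 = 191343/116230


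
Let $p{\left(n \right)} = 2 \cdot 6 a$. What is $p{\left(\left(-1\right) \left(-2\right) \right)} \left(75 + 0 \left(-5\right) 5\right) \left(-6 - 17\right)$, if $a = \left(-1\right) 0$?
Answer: $0$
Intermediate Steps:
$a = 0$
$p{\left(n \right)} = 0$ ($p{\left(n \right)} = 2 \cdot 6 \cdot 0 = 12 \cdot 0 = 0$)
$p{\left(\left(-1\right) \left(-2\right) \right)} \left(75 + 0 \left(-5\right) 5\right) \left(-6 - 17\right) = 0 \left(75 + 0 \left(-5\right) 5\right) \left(-6 - 17\right) = 0 \left(75 + 0 \cdot 5\right) \left(-23\right) = 0 \left(75 + 0\right) \left(-23\right) = 0 \cdot 75 \left(-23\right) = 0 \left(-1725\right) = 0$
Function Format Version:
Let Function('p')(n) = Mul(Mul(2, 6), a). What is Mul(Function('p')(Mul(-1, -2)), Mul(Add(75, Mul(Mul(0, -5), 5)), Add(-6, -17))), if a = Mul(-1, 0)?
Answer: 0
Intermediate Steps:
a = 0
Function('p')(n) = 0 (Function('p')(n) = Mul(Mul(2, 6), 0) = Mul(12, 0) = 0)
Mul(Function('p')(Mul(-1, -2)), Mul(Add(75, Mul(Mul(0, -5), 5)), Add(-6, -17))) = Mul(0, Mul(Add(75, Mul(Mul(0, -5), 5)), Add(-6, -17))) = Mul(0, Mul(Add(75, Mul(0, 5)), -23)) = Mul(0, Mul(Add(75, 0), -23)) = Mul(0, Mul(75, -23)) = Mul(0, -1725) = 0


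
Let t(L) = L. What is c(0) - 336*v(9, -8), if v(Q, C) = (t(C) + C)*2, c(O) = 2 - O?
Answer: 10754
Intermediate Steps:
v(Q, C) = 4*C (v(Q, C) = (C + C)*2 = (2*C)*2 = 4*C)
c(0) - 336*v(9, -8) = (2 - 1*0) - 1344*(-8) = (2 + 0) - 336*(-32) = 2 + 10752 = 10754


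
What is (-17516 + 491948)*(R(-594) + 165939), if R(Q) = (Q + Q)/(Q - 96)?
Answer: 9053672677056/115 ≈ 7.8728e+10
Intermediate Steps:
R(Q) = 2*Q/(-96 + Q) (R(Q) = (2*Q)/(-96 + Q) = 2*Q/(-96 + Q))
(-17516 + 491948)*(R(-594) + 165939) = (-17516 + 491948)*(2*(-594)/(-96 - 594) + 165939) = 474432*(2*(-594)/(-690) + 165939) = 474432*(2*(-594)*(-1/690) + 165939) = 474432*(198/115 + 165939) = 474432*(19083183/115) = 9053672677056/115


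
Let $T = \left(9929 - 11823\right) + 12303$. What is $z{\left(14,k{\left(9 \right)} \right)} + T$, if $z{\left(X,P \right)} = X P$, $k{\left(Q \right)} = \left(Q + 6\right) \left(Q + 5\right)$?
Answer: $13349$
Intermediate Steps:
$k{\left(Q \right)} = \left(5 + Q\right) \left(6 + Q\right)$ ($k{\left(Q \right)} = \left(6 + Q\right) \left(5 + Q\right) = \left(5 + Q\right) \left(6 + Q\right)$)
$T = 10409$ ($T = -1894 + 12303 = 10409$)
$z{\left(X,P \right)} = P X$
$z{\left(14,k{\left(9 \right)} \right)} + T = \left(30 + 9^{2} + 11 \cdot 9\right) 14 + 10409 = \left(30 + 81 + 99\right) 14 + 10409 = 210 \cdot 14 + 10409 = 2940 + 10409 = 13349$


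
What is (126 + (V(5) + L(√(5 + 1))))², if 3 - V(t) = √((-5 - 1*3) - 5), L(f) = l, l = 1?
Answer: (130 - I*√13)² ≈ 16887.0 - 937.44*I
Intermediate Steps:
L(f) = 1
V(t) = 3 - I*√13 (V(t) = 3 - √((-5 - 1*3) - 5) = 3 - √((-5 - 3) - 5) = 3 - √(-8 - 5) = 3 - √(-13) = 3 - I*√13)
(126 + (V(5) + L(√(5 + 1))))² = (126 + ((3 - I*√13) + 1))² = (126 + (4 - I*√13))² = (130 - I*√13)²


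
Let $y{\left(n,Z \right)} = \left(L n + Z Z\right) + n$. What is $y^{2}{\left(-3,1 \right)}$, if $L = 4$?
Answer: $196$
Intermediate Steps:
$y{\left(n,Z \right)} = Z^{2} + 5 n$ ($y{\left(n,Z \right)} = \left(4 n + Z Z\right) + n = \left(4 n + Z^{2}\right) + n = \left(Z^{2} + 4 n\right) + n = Z^{2} + 5 n$)
$y^{2}{\left(-3,1 \right)} = \left(1^{2} + 5 \left(-3\right)\right)^{2} = \left(1 - 15\right)^{2} = \left(-14\right)^{2} = 196$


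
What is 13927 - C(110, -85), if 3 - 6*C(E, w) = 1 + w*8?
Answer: 41440/3 ≈ 13813.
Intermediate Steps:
C(E, w) = 1/3 - 4*w/3 (C(E, w) = 1/2 - (1 + w*8)/6 = 1/2 - (1 + 8*w)/6 = 1/2 + (-1/6 - 4*w/3) = 1/3 - 4*w/3)
13927 - C(110, -85) = 13927 - (1/3 - 4/3*(-85)) = 13927 - (1/3 + 340/3) = 13927 - 1*341/3 = 13927 - 341/3 = 41440/3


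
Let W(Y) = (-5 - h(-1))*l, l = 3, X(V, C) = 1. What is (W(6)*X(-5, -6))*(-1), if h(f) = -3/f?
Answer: 24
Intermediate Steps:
W(Y) = -24 (W(Y) = (-5 - (-3)/(-1))*3 = (-5 - (-3)*(-1))*3 = (-5 - 1*3)*3 = (-5 - 3)*3 = -8*3 = -24)
(W(6)*X(-5, -6))*(-1) = -24*1*(-1) = -24*(-1) = 24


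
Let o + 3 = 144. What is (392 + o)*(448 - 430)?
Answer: 9594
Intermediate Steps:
o = 141 (o = -3 + 144 = 141)
(392 + o)*(448 - 430) = (392 + 141)*(448 - 430) = 533*18 = 9594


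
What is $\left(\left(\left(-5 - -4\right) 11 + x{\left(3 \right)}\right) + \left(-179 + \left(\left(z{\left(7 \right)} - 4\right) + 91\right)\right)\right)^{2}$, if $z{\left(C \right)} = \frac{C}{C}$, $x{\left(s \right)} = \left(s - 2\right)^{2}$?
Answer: $10201$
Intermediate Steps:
$x{\left(s \right)} = \left(-2 + s\right)^{2}$
$z{\left(C \right)} = 1$
$\left(\left(\left(-5 - -4\right) 11 + x{\left(3 \right)}\right) + \left(-179 + \left(\left(z{\left(7 \right)} - 4\right) + 91\right)\right)\right)^{2} = \left(\left(\left(-5 - -4\right) 11 + \left(-2 + 3\right)^{2}\right) + \left(-179 + \left(\left(1 - 4\right) + 91\right)\right)\right)^{2} = \left(\left(\left(-5 + 4\right) 11 + 1^{2}\right) + \left(-179 + \left(\left(1 - 4\right) + 91\right)\right)\right)^{2} = \left(\left(\left(-1\right) 11 + 1\right) + \left(-179 + \left(-3 + 91\right)\right)\right)^{2} = \left(\left(-11 + 1\right) + \left(-179 + 88\right)\right)^{2} = \left(-10 - 91\right)^{2} = \left(-101\right)^{2} = 10201$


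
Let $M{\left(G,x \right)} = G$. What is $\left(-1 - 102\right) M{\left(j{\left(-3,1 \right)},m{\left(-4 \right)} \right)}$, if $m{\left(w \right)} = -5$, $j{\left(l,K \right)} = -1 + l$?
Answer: $412$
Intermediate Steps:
$\left(-1 - 102\right) M{\left(j{\left(-3,1 \right)},m{\left(-4 \right)} \right)} = \left(-1 - 102\right) \left(-1 - 3\right) = \left(-103\right) \left(-4\right) = 412$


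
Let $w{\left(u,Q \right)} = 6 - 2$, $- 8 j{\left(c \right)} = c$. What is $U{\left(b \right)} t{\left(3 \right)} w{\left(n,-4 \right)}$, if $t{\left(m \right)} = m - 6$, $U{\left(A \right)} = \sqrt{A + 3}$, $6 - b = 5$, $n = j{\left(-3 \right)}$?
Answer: $-24$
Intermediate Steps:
$j{\left(c \right)} = - \frac{c}{8}$
$n = \frac{3}{8}$ ($n = \left(- \frac{1}{8}\right) \left(-3\right) = \frac{3}{8} \approx 0.375$)
$w{\left(u,Q \right)} = 4$
$b = 1$ ($b = 6 - 5 = 1$)
$U{\left(A \right)} = \sqrt{3 + A}$
$t{\left(m \right)} = -6 + m$ ($t{\left(m \right)} = m - 6 = -6 + m$)
$U{\left(b \right)} t{\left(3 \right)} w{\left(n,-4 \right)} = \sqrt{3 + 1} \left(-6 + 3\right) 4 = \sqrt{4} \left(-3\right) 4 = 2 \left(-3\right) 4 = \left(-6\right) 4 = -24$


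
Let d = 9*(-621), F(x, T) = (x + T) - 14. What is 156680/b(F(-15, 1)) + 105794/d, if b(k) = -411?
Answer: -306388618/765693 ≈ -400.15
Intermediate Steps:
F(x, T) = -14 + T + x (F(x, T) = (T + x) - 14 = -14 + T + x)
d = -5589
156680/b(F(-15, 1)) + 105794/d = 156680/(-411) + 105794/(-5589) = 156680*(-1/411) + 105794*(-1/5589) = -156680/411 - 105794/5589 = -306388618/765693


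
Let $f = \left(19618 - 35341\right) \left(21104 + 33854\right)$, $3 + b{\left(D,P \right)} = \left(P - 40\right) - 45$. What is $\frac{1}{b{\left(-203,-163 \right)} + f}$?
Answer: $- \frac{1}{864104885} \approx -1.1573 \cdot 10^{-9}$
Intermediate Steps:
$b{\left(D,P \right)} = -88 + P$ ($b{\left(D,P \right)} = -3 + \left(\left(P - 40\right) - 45\right) = -3 + \left(\left(-40 + P\right) - 45\right) = -3 + \left(-85 + P\right) = -88 + P$)
$f = -864104634$ ($f = \left(-15723\right) 54958 = -864104634$)
$\frac{1}{b{\left(-203,-163 \right)} + f} = \frac{1}{\left(-88 - 163\right) - 864104634} = \frac{1}{-251 - 864104634} = \frac{1}{-864104885} = - \frac{1}{864104885}$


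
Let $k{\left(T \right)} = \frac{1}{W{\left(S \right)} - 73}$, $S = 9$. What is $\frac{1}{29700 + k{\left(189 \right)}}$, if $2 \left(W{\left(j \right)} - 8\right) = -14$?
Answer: $\frac{72}{2138399} \approx 3.367 \cdot 10^{-5}$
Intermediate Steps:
$W{\left(j \right)} = 1$ ($W{\left(j \right)} = 8 + \frac{1}{2} \left(-14\right) = 8 - 7 = 1$)
$k{\left(T \right)} = - \frac{1}{72}$ ($k{\left(T \right)} = \frac{1}{1 - 73} = \frac{1}{-72} = - \frac{1}{72}$)
$\frac{1}{29700 + k{\left(189 \right)}} = \frac{1}{29700 - \frac{1}{72}} = \frac{1}{\frac{2138399}{72}} = \frac{72}{2138399}$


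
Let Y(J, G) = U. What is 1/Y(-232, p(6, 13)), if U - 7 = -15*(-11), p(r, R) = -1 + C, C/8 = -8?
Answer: 1/172 ≈ 0.0058140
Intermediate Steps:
C = -64 (C = 8*(-8) = -64)
p(r, R) = -65 (p(r, R) = -1 - 64 = -65)
U = 172 (U = 7 - 15*(-11) = 7 + 165 = 172)
Y(J, G) = 172
1/Y(-232, p(6, 13)) = 1/172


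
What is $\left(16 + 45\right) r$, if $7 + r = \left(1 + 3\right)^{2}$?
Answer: $549$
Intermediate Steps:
$r = 9$ ($r = -7 + \left(1 + 3\right)^{2} = -7 + 4^{2} = -7 + 16 = 9$)
$\left(16 + 45\right) r = \left(16 + 45\right) 9 = 61 \cdot 9 = 549$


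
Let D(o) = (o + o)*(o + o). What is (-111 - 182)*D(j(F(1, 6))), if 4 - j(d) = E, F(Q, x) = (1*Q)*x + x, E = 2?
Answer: -4688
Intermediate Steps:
F(Q, x) = x + Q*x (F(Q, x) = Q*x + x = x + Q*x)
j(d) = 2 (j(d) = 4 - 1*2 = 4 - 2 = 2)
D(o) = 4*o² (D(o) = (2*o)*(2*o) = 4*o²)
(-111 - 182)*D(j(F(1, 6))) = (-111 - 182)*(4*2²) = -1172*4 = -293*16 = -4688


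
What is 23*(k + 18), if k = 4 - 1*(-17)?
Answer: 897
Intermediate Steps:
k = 21 (k = 4 + 17 = 21)
23*(k + 18) = 23*(21 + 18) = 23*39 = 897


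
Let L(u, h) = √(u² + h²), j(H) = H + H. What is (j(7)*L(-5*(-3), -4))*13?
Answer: 182*√241 ≈ 2825.4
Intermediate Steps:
j(H) = 2*H
L(u, h) = √(h² + u²)
(j(7)*L(-5*(-3), -4))*13 = ((2*7)*√((-4)² + (-5*(-3))²))*13 = (14*√(16 + 15²))*13 = (14*√(16 + 225))*13 = (14*√241)*13 = 182*√241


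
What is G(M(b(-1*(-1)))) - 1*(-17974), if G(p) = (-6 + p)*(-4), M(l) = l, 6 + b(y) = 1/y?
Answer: 18018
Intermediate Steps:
b(y) = -6 + 1/y
G(p) = 24 - 4*p
G(M(b(-1*(-1)))) - 1*(-17974) = (24 - 4*(-6 + 1/(-1*(-1)))) - 1*(-17974) = (24 - 4*(-6 + 1/1)) + 17974 = (24 - 4*(-6 + 1)) + 17974 = (24 - 4*(-5)) + 17974 = (24 + 20) + 17974 = 44 + 17974 = 18018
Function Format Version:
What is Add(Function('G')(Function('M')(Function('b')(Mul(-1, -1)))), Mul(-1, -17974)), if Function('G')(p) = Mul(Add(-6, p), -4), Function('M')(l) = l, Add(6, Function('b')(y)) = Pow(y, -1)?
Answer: 18018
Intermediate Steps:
Function('b')(y) = Add(-6, Pow(y, -1))
Function('G')(p) = Add(24, Mul(-4, p))
Add(Function('G')(Function('M')(Function('b')(Mul(-1, -1)))), Mul(-1, -17974)) = Add(Add(24, Mul(-4, Add(-6, Pow(Mul(-1, -1), -1)))), Mul(-1, -17974)) = Add(Add(24, Mul(-4, Add(-6, Pow(1, -1)))), 17974) = Add(Add(24, Mul(-4, Add(-6, 1))), 17974) = Add(Add(24, Mul(-4, -5)), 17974) = Add(Add(24, 20), 17974) = Add(44, 17974) = 18018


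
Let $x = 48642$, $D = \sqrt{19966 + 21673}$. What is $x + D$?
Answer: $48642 + \sqrt{41639} \approx 48846.0$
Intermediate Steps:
$D = \sqrt{41639} \approx 204.06$
$x + D = 48642 + \sqrt{41639}$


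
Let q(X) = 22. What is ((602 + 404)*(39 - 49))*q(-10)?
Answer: -221320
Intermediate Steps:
((602 + 404)*(39 - 49))*q(-10) = ((602 + 404)*(39 - 49))*22 = (1006*(-10))*22 = -10060*22 = -221320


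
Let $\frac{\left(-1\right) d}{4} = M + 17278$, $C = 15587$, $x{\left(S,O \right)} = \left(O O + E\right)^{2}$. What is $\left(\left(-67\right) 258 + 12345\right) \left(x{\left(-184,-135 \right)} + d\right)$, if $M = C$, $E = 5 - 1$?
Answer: $-1641227171121$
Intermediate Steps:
$E = 4$ ($E = 5 - 1 = 4$)
$x{\left(S,O \right)} = \left(4 + O^{2}\right)^{2}$ ($x{\left(S,O \right)} = \left(O O + 4\right)^{2} = \left(O^{2} + 4\right)^{2} = \left(4 + O^{2}\right)^{2}$)
$M = 15587$
$d = -131460$ ($d = - 4 \left(15587 + 17278\right) = \left(-4\right) 32865 = -131460$)
$\left(\left(-67\right) 258 + 12345\right) \left(x{\left(-184,-135 \right)} + d\right) = \left(\left(-67\right) 258 + 12345\right) \left(\left(4 + \left(-135\right)^{2}\right)^{2} - 131460\right) = \left(-17286 + 12345\right) \left(\left(4 + 18225\right)^{2} - 131460\right) = - 4941 \left(18229^{2} - 131460\right) = - 4941 \left(332296441 - 131460\right) = \left(-4941\right) 332164981 = -1641227171121$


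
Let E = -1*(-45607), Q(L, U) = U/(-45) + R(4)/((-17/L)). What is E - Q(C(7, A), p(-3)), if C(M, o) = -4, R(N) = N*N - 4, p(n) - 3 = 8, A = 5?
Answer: 34887382/765 ≈ 45604.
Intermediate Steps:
p(n) = 11 (p(n) = 3 + 8 = 11)
R(N) = -4 + N**2 (R(N) = N**2 - 4 = -4 + N**2)
Q(L, U) = -12*L/17 - U/45 (Q(L, U) = U/(-45) + (-4 + 4**2)/((-17/L)) = U*(-1/45) + (-4 + 16)*(-L/17) = -U/45 + 12*(-L/17) = -U/45 - 12*L/17 = -12*L/17 - U/45)
E = 45607
E - Q(C(7, A), p(-3)) = 45607 - (-12/17*(-4) - 1/45*11) = 45607 - (48/17 - 11/45) = 45607 - 1*1973/765 = 45607 - 1973/765 = 34887382/765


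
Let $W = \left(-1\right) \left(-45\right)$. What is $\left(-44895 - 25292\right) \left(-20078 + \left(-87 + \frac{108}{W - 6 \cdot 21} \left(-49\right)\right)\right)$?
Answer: $\frac{4232205913}{3} \approx 1.4107 \cdot 10^{9}$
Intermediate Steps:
$W = 45$
$\left(-44895 - 25292\right) \left(-20078 + \left(-87 + \frac{108}{W - 6 \cdot 21} \left(-49\right)\right)\right) = \left(-44895 - 25292\right) \left(-20078 - \left(87 - \frac{108}{45 - 6 \cdot 21} \left(-49\right)\right)\right) = - 70187 \left(-20078 - \left(87 - \frac{108}{45 - 126} \left(-49\right)\right)\right) = - 70187 \left(-20078 - \left(87 - \frac{108}{-81} \left(-49\right)\right)\right) = - 70187 \left(-20078 - \left(87 - 108 \left(- \frac{1}{81}\right) \left(-49\right)\right)\right) = - 70187 \left(-20078 - \frac{65}{3}\right) = \left(-70187\right) \left(- \frac{60299}{3}\right) = \frac{4232205913}{3}$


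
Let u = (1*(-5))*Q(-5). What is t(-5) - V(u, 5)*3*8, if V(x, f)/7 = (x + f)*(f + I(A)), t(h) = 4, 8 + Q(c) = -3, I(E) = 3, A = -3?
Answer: -80636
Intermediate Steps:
Q(c) = -11 (Q(c) = -8 - 3 = -11)
u = 55 (u = (1*(-5))*(-11) = -5*(-11) = 55)
V(x, f) = 7*(3 + f)*(f + x) (V(x, f) = 7*((x + f)*(f + 3)) = 7*((f + x)*(3 + f)) = 7*((3 + f)*(f + x)) = 7*(3 + f)*(f + x))
t(-5) - V(u, 5)*3*8 = 4 - (7*5² + 21*5 + 21*55 + 7*5*55)*3*8 = 4 - (7*25 + 105 + 1155 + 1925)*3*8 = 4 - (175 + 105 + 1155 + 1925)*3*8 = 4 - 3360*3*8 = 4 - 10080*8 = 4 - 1*80640 = 4 - 80640 = -80636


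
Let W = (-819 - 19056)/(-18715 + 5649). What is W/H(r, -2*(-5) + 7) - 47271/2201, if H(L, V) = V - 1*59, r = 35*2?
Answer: -8661582029/402615724 ≈ -21.513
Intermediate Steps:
W = 19875/13066 (W = -19875/(-13066) = -19875*(-1/13066) = 19875/13066 ≈ 1.5211)
r = 70
H(L, V) = -59 + V (H(L, V) = V - 59 = -59 + V)
W/H(r, -2*(-5) + 7) - 47271/2201 = 19875/(13066*(-59 + (-2*(-5) + 7))) - 47271/2201 = 19875/(13066*(-59 + (10 + 7))) - 47271*1/2201 = 19875/(13066*(-59 + 17)) - 47271/2201 = (19875/13066)/(-42) - 47271/2201 = (19875/13066)*(-1/42) - 47271/2201 = -6625/182924 - 47271/2201 = -8661582029/402615724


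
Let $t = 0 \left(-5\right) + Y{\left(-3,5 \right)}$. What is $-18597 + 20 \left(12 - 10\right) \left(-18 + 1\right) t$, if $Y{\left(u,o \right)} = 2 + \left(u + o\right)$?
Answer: $-21317$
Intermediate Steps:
$Y{\left(u,o \right)} = 2 + o + u$ ($Y{\left(u,o \right)} = 2 + \left(o + u\right) = 2 + o + u$)
$t = 4$ ($t = 0 \left(-5\right) + \left(2 + 5 - 3\right) = 0 + 4 = 4$)
$-18597 + 20 \left(12 - 10\right) \left(-18 + 1\right) t = -18597 + 20 \left(12 - 10\right) \left(-18 + 1\right) 4 = -18597 + 20 \cdot 2 \left(-17\right) 4 = -18597 + 20 \left(-34\right) 4 = -18597 - 2720 = -21317$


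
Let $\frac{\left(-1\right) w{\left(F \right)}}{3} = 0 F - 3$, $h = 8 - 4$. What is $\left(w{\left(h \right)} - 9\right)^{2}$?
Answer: $0$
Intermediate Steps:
$h = 4$
$w{\left(F \right)} = 9$ ($w{\left(F \right)} = - 3 \left(0 F - 3\right) = - 3 \left(0 - 3\right) = \left(-3\right) \left(-3\right) = 9$)
$\left(w{\left(h \right)} - 9\right)^{2} = \left(9 - 9\right)^{2} = 0^{2} = 0$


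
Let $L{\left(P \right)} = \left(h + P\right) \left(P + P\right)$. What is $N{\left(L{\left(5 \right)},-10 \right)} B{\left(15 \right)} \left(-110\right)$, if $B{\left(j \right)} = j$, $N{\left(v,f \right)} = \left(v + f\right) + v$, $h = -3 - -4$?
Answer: $-181500$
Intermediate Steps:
$h = 1$ ($h = -3 + 4 = 1$)
$L{\left(P \right)} = 2 P \left(1 + P\right)$ ($L{\left(P \right)} = \left(1 + P\right) \left(P + P\right) = \left(1 + P\right) 2 P = 2 P \left(1 + P\right)$)
$N{\left(v,f \right)} = f + 2 v$ ($N{\left(v,f \right)} = \left(f + v\right) + v = f + 2 v$)
$N{\left(L{\left(5 \right)},-10 \right)} B{\left(15 \right)} \left(-110\right) = \left(-10 + 2 \cdot 2 \cdot 5 \left(1 + 5\right)\right) 15 \left(-110\right) = \left(-10 + 2 \cdot 2 \cdot 5 \cdot 6\right) 15 \left(-110\right) = \left(-10 + 2 \cdot 60\right) 15 \left(-110\right) = \left(-10 + 120\right) 15 \left(-110\right) = 110 \cdot 15 \left(-110\right) = 1650 \left(-110\right) = -181500$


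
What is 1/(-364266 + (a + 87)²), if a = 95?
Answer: -1/331142 ≈ -3.0199e-6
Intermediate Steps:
1/(-364266 + (a + 87)²) = 1/(-364266 + (95 + 87)²) = 1/(-364266 + 182²) = 1/(-364266 + 33124) = 1/(-331142) = -1/331142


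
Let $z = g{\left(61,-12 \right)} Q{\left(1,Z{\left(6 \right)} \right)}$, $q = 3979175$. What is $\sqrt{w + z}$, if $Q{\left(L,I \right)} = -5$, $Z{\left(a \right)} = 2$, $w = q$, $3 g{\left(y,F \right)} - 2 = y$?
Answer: $\sqrt{3979070} \approx 1994.8$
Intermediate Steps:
$g{\left(y,F \right)} = \frac{2}{3} + \frac{y}{3}$
$w = 3979175$
$z = -105$ ($z = \left(\frac{2}{3} + \frac{1}{3} \cdot 61\right) \left(-5\right) = \left(\frac{2}{3} + \frac{61}{3}\right) \left(-5\right) = 21 \left(-5\right) = -105$)
$\sqrt{w + z} = \sqrt{3979175 - 105} = \sqrt{3979070}$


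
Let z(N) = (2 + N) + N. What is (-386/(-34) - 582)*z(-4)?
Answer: 58206/17 ≈ 3423.9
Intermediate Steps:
z(N) = 2 + 2*N
(-386/(-34) - 582)*z(-4) = (-386/(-34) - 582)*(2 + 2*(-4)) = (-386*(-1/34) - 582)*(2 - 8) = (193/17 - 582)*(-6) = -9701/17*(-6) = 58206/17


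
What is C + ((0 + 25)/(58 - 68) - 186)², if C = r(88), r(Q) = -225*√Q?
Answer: 142129/4 - 450*√22 ≈ 33422.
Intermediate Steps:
C = -450*√22 ≈ -2110.7
C + ((0 + 25)/(58 - 68) - 186)² = -450*√22 + ((0 + 25)/(58 - 68) - 186)² = -450*√22 + (25/(-10) - 186)² = -450*√22 + (25*(-⅒) - 186)² = -450*√22 + (-5/2 - 186)² = -450*√22 + (-377/2)² = -450*√22 + 142129/4 = 142129/4 - 450*√22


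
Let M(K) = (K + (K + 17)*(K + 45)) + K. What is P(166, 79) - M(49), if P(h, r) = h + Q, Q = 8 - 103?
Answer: -6231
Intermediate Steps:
Q = -95
M(K) = 2*K + (17 + K)*(45 + K) (M(K) = (K + (17 + K)*(45 + K)) + K = 2*K + (17 + K)*(45 + K))
P(h, r) = -95 + h (P(h, r) = h - 95 = -95 + h)
P(166, 79) - M(49) = (-95 + 166) - (765 + 49**2 + 64*49) = 71 - (765 + 2401 + 3136) = 71 - 1*6302 = 71 - 6302 = -6231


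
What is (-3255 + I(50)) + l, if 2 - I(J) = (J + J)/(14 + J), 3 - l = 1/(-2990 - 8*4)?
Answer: -78609767/24176 ≈ -3251.6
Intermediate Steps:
l = 9067/3022 (l = 3 - 1/(-2990 - 8*4) = 3 - 1/(-2990 - 32) = 3 - 1/(-3022) = 3 - 1*(-1/3022) = 3 + 1/3022 = 9067/3022 ≈ 3.0003)
I(J) = 2 - 2*J/(14 + J) (I(J) = 2 - (J + J)/(14 + J) = 2 - 2*J/(14 + J))
(-3255 + I(50)) + l = (-3255 + 28/(14 + 50)) + 9067/3022 = (-3255 + 28/64) + 9067/3022 = (-3255 + 28*(1/64)) + 9067/3022 = (-3255 + 7/16) + 9067/3022 = -52073/16 + 9067/3022 = -78609767/24176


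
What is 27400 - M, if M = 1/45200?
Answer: 1238479999/45200 ≈ 27400.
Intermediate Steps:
M = 1/45200 ≈ 2.2124e-5
27400 - M = 27400 - 1*1/45200 = 27400 - 1/45200 = 1238479999/45200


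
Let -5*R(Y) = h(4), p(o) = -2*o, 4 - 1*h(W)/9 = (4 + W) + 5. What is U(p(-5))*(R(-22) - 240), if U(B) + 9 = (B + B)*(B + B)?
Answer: -437529/5 ≈ -87506.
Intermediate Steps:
h(W) = -45 - 9*W (h(W) = 36 - 9*((4 + W) + 5) = 36 - 9*(9 + W) = 36 + (-81 - 9*W) = -45 - 9*W)
U(B) = -9 + 4*B² (U(B) = -9 + (B + B)*(B + B) = -9 + (2*B)*(2*B) = -9 + 4*B²)
R(Y) = 81/5 (R(Y) = -(-45 - 9*4)/5 = -(-45 - 36)/5 = -⅕*(-81) = 81/5)
U(p(-5))*(R(-22) - 240) = (-9 + 4*(-2*(-5))²)*(81/5 - 240) = (-9 + 4*10²)*(-1119/5) = (-9 + 4*100)*(-1119/5) = (-9 + 400)*(-1119/5) = 391*(-1119/5) = -437529/5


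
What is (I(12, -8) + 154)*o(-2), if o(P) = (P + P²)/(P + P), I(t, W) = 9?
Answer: -163/2 ≈ -81.500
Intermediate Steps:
o(P) = (P + P²)/(2*P) (o(P) = (P + P²)/((2*P)) = (P + P²)*(1/(2*P)) = (P + P²)/(2*P))
(I(12, -8) + 154)*o(-2) = (9 + 154)*(½ + (½)*(-2)) = 163*(½ - 1) = 163*(-½) = -163/2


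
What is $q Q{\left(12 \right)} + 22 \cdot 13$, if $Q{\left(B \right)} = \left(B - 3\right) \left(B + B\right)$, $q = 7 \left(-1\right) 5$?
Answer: $-7274$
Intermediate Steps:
$q = -35$ ($q = \left(-7\right) 5 = -35$)
$Q{\left(B \right)} = 2 B \left(-3 + B\right)$ ($Q{\left(B \right)} = \left(-3 + B\right) 2 B = 2 B \left(-3 + B\right)$)
$q Q{\left(12 \right)} + 22 \cdot 13 = - 35 \cdot 2 \cdot 12 \left(-3 + 12\right) + 22 \cdot 13 = - 35 \cdot 2 \cdot 12 \cdot 9 + 286 = \left(-35\right) 216 + 286 = -7560 + 286 = -7274$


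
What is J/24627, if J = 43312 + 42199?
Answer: 85511/24627 ≈ 3.4722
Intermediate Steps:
J = 85511
J/24627 = 85511/24627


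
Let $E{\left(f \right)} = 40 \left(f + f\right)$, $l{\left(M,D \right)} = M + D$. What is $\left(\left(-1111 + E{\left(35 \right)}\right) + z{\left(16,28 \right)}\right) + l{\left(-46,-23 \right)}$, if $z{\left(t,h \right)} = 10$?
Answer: $1630$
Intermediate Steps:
$l{\left(M,D \right)} = D + M$
$E{\left(f \right)} = 80 f$ ($E{\left(f \right)} = 40 \cdot 2 f = 80 f$)
$\left(\left(-1111 + E{\left(35 \right)}\right) + z{\left(16,28 \right)}\right) + l{\left(-46,-23 \right)} = \left(\left(-1111 + 80 \cdot 35\right) + 10\right) - 69 = \left(\left(-1111 + 2800\right) + 10\right) - 69 = \left(1689 + 10\right) - 69 = 1699 - 69 = 1630$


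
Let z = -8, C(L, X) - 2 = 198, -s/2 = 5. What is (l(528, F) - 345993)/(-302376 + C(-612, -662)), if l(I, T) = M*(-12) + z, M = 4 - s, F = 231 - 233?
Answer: 346169/302176 ≈ 1.1456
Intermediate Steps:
s = -10 (s = -2*5 = -10)
C(L, X) = 200 (C(L, X) = 2 + 198 = 200)
F = -2
M = 14 (M = 4 - 1*(-10) = 4 + 10 = 14)
l(I, T) = -176 (l(I, T) = 14*(-12) - 8 = -168 - 8 = -176)
(l(528, F) - 345993)/(-302376 + C(-612, -662)) = (-176 - 345993)/(-302376 + 200) = -346169/(-302176) = -346169*(-1/302176) = 346169/302176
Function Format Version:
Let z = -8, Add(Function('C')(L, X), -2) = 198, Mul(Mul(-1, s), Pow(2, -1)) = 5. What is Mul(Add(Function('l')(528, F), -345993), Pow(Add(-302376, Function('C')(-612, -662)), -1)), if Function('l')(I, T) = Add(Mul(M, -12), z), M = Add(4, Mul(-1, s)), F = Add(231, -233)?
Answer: Rational(346169, 302176) ≈ 1.1456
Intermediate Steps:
s = -10 (s = Mul(-2, 5) = -10)
Function('C')(L, X) = 200 (Function('C')(L, X) = Add(2, 198) = 200)
F = -2
M = 14 (M = Add(4, Mul(-1, -10)) = Add(4, 10) = 14)
Function('l')(I, T) = -176 (Function('l')(I, T) = Add(Mul(14, -12), -8) = Add(-168, -8) = -176)
Mul(Add(Function('l')(528, F), -345993), Pow(Add(-302376, Function('C')(-612, -662)), -1)) = Mul(Add(-176, -345993), Pow(Add(-302376, 200), -1)) = Mul(-346169, Pow(-302176, -1)) = Mul(-346169, Rational(-1, 302176)) = Rational(346169, 302176)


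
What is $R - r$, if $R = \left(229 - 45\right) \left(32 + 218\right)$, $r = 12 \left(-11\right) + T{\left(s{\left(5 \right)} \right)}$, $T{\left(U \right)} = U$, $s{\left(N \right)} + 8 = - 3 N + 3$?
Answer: $46152$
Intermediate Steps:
$s{\left(N \right)} = -5 - 3 N$ ($s{\left(N \right)} = -8 - \left(-3 + 3 N\right) = -5 - 3 N$)
$r = -152$ ($r = 12 \left(-11\right) - 20 = -132 - 20 = -152$)
$R = 46000$ ($R = 184 \cdot 250 = 46000$)
$R - r = 46000 - -152 = 46000 + 152 = 46152$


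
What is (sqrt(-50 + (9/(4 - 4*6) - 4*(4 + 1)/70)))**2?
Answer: -7103/140 ≈ -50.736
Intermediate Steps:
(sqrt(-50 + (9/(4 - 4*6) - 4*(4 + 1)/70)))**2 = (sqrt(-50 + (9/(4 - 24) - 4*5*(1/70))))**2 = (sqrt(-50 + (9/(-20) - 20*1/70)))**2 = (sqrt(-50 + (9*(-1/20) - 2/7)))**2 = (sqrt(-50 + (-9/20 - 2/7)))**2 = (sqrt(-50 - 103/140))**2 = (sqrt(-7103/140))**2 = (I*sqrt(248605)/70)**2 = -7103/140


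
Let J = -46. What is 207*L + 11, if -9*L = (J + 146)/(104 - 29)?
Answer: -59/3 ≈ -19.667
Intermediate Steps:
L = -4/27 (L = -(-46 + 146)/(9*(104 - 29)) = -100/(9*75) = -⅑*4/3 = -4/27 ≈ -0.14815)
207*L + 11 = 207*(-4/27) + 11 = -92/3 + 11 = -59/3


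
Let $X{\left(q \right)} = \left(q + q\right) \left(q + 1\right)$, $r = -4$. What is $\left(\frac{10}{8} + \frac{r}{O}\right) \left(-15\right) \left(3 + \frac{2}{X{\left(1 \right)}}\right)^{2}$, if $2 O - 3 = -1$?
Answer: $\frac{8085}{16} \approx 505.31$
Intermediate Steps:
$O = 1$ ($O = \frac{3}{2} + \frac{1}{2} \left(-1\right) = \frac{3}{2} - \frac{1}{2} = 1$)
$X{\left(q \right)} = 2 q \left(1 + q\right)$
$\left(\frac{10}{8} + \frac{r}{O}\right) \left(-15\right) \left(3 + \frac{2}{X{\left(1 \right)}}\right)^{2} = \left(\frac{10}{8} - \frac{4}{1}\right) \left(-15\right) \left(3 + \frac{2}{2 \cdot 1 \left(1 + 1\right)}\right)^{2} = \left(10 \cdot \frac{1}{8} - 4\right) \left(-15\right) \left(3 + \frac{2}{2 \cdot 1 \cdot 2}\right)^{2} = \left(\frac{5}{4} - 4\right) \left(-15\right) \left(3 + \frac{2}{4}\right)^{2} = \left(- \frac{11}{4}\right) \left(-15\right) \left(3 + 2 \cdot \frac{1}{4}\right)^{2} = \frac{165 \left(3 + \frac{1}{2}\right)^{2}}{4} = \frac{165 \left(\frac{7}{2}\right)^{2}}{4} = \frac{165}{4} \cdot \frac{49}{4} = \frac{8085}{16}$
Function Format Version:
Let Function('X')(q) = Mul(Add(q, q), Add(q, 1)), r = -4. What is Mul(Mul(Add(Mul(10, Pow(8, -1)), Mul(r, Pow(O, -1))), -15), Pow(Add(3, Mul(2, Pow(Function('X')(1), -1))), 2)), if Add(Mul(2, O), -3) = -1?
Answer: Rational(8085, 16) ≈ 505.31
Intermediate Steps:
O = 1 (O = Add(Rational(3, 2), Mul(Rational(1, 2), -1)) = Add(Rational(3, 2), Rational(-1, 2)) = 1)
Function('X')(q) = Mul(2, q, Add(1, q)) (Function('X')(q) = Mul(Mul(2, q), Add(1, q)) = Mul(2, q, Add(1, q)))
Mul(Mul(Add(Mul(10, Pow(8, -1)), Mul(r, Pow(O, -1))), -15), Pow(Add(3, Mul(2, Pow(Function('X')(1), -1))), 2)) = Mul(Mul(Add(Mul(10, Pow(8, -1)), Mul(-4, Pow(1, -1))), -15), Pow(Add(3, Mul(2, Pow(Mul(2, 1, Add(1, 1)), -1))), 2)) = Mul(Mul(Add(Mul(10, Rational(1, 8)), Mul(-4, 1)), -15), Pow(Add(3, Mul(2, Pow(Mul(2, 1, 2), -1))), 2)) = Mul(Mul(Add(Rational(5, 4), -4), -15), Pow(Add(3, Mul(2, Pow(4, -1))), 2)) = Mul(Mul(Rational(-11, 4), -15), Pow(Add(3, Mul(2, Rational(1, 4))), 2)) = Mul(Rational(165, 4), Pow(Add(3, Rational(1, 2)), 2)) = Mul(Rational(165, 4), Pow(Rational(7, 2), 2)) = Mul(Rational(165, 4), Rational(49, 4)) = Rational(8085, 16)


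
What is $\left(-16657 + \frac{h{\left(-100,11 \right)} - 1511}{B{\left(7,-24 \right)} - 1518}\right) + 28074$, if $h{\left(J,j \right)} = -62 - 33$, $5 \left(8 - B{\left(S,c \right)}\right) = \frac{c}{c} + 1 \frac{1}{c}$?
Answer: $\frac{2069215711}{181223} \approx 11418.0$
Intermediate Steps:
$B{\left(S,c \right)} = \frac{39}{5} - \frac{1}{5 c}$ ($B{\left(S,c \right)} = 8 - \frac{\frac{c}{c} + 1 \frac{1}{c}}{5} = 8 - \frac{1 + \frac{1}{c}}{5} = 8 - \left(\frac{1}{5} + \frac{1}{5 c}\right) = \frac{39}{5} - \frac{1}{5 c}$)
$h{\left(J,j \right)} = -95$
$\left(-16657 + \frac{h{\left(-100,11 \right)} - 1511}{B{\left(7,-24 \right)} - 1518}\right) + 28074 = \left(-16657 + \frac{-95 - 1511}{\frac{-1 + 39 \left(-24\right)}{5 \left(-24\right)} - 1518}\right) + 28074 = \left(-16657 - \frac{1606}{\frac{1}{5} \left(- \frac{1}{24}\right) \left(-1 - 936\right) - 1518}\right) + 28074 = \left(-16657 - \frac{1606}{\frac{1}{5} \left(- \frac{1}{24}\right) \left(-937\right) - 1518}\right) + 28074 = \left(-16657 - \frac{1606}{\frac{937}{120} - 1518}\right) + 28074 = \left(-16657 - \frac{1606}{- \frac{181223}{120}}\right) + 28074 = \left(-16657 - - \frac{192720}{181223}\right) + 28074 = \left(-16657 + \frac{192720}{181223}\right) + 28074 = - \frac{3018438791}{181223} + 28074 = \frac{2069215711}{181223}$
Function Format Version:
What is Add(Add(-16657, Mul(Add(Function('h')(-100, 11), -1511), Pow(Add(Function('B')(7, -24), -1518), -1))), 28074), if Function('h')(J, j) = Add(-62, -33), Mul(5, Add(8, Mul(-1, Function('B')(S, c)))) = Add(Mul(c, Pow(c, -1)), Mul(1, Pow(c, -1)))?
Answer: Rational(2069215711, 181223) ≈ 11418.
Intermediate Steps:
Function('B')(S, c) = Add(Rational(39, 5), Mul(Rational(-1, 5), Pow(c, -1))) (Function('B')(S, c) = Add(8, Mul(Rational(-1, 5), Add(Mul(c, Pow(c, -1)), Mul(1, Pow(c, -1))))) = Add(8, Mul(Rational(-1, 5), Add(1, Pow(c, -1)))) = Add(8, Add(Rational(-1, 5), Mul(Rational(-1, 5), Pow(c, -1)))) = Add(Rational(39, 5), Mul(Rational(-1, 5), Pow(c, -1))))
Function('h')(J, j) = -95
Add(Add(-16657, Mul(Add(Function('h')(-100, 11), -1511), Pow(Add(Function('B')(7, -24), -1518), -1))), 28074) = Add(Add(-16657, Mul(Add(-95, -1511), Pow(Add(Mul(Rational(1, 5), Pow(-24, -1), Add(-1, Mul(39, -24))), -1518), -1))), 28074) = Add(Add(-16657, Mul(-1606, Pow(Add(Mul(Rational(1, 5), Rational(-1, 24), Add(-1, -936)), -1518), -1))), 28074) = Add(Add(-16657, Mul(-1606, Pow(Add(Mul(Rational(1, 5), Rational(-1, 24), -937), -1518), -1))), 28074) = Add(Add(-16657, Mul(-1606, Pow(Add(Rational(937, 120), -1518), -1))), 28074) = Add(Add(-16657, Mul(-1606, Pow(Rational(-181223, 120), -1))), 28074) = Add(Add(-16657, Mul(-1606, Rational(-120, 181223))), 28074) = Add(Add(-16657, Rational(192720, 181223)), 28074) = Add(Rational(-3018438791, 181223), 28074) = Rational(2069215711, 181223)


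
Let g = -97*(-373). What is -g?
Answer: -36181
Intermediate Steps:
g = 36181
-g = -1*36181 = -36181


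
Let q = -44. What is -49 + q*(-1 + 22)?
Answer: -973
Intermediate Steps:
-49 + q*(-1 + 22) = -49 - 44*(-1 + 22) = -49 - 44*21 = -49 - 924 = -973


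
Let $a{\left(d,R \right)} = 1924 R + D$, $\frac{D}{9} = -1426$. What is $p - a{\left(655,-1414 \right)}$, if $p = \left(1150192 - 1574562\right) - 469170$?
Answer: $1839830$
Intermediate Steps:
$D = -12834$ ($D = 9 \left(-1426\right) = -12834$)
$a{\left(d,R \right)} = -12834 + 1924 R$ ($a{\left(d,R \right)} = 1924 R - 12834 = -12834 + 1924 R$)
$p = -893540$ ($p = -424370 - 469170 = -893540$)
$p - a{\left(655,-1414 \right)} = -893540 - \left(-12834 + 1924 \left(-1414\right)\right) = -893540 - \left(-12834 - 2720536\right) = -893540 - -2733370 = -893540 + 2733370 = 1839830$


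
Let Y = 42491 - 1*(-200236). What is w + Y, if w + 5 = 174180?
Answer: 416902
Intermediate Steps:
Y = 242727 (Y = 42491 + 200236 = 242727)
w = 174175 (w = -5 + 174180 = 174175)
w + Y = 174175 + 242727 = 416902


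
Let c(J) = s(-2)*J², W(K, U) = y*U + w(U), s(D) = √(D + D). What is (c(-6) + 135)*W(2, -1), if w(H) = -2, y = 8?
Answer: -1350 - 720*I ≈ -1350.0 - 720.0*I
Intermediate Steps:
s(D) = √2*√D (s(D) = √(2*D) = √2*√D)
W(K, U) = -2 + 8*U (W(K, U) = 8*U - 2 = -2 + 8*U)
c(J) = 2*I*J² (c(J) = (√2*√(-2))*J² = (√2*(I*√2))*J² = (2*I)*J² = 2*I*J²)
(c(-6) + 135)*W(2, -1) = (2*I*(-6)² + 135)*(-2 + 8*(-1)) = (2*I*36 + 135)*(-2 - 8) = (72*I + 135)*(-10) = (135 + 72*I)*(-10) = -1350 - 720*I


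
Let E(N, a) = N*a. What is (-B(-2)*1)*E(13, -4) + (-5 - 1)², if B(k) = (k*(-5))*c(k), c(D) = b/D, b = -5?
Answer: 1336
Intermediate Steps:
c(D) = -5/D
B(k) = 25 (B(k) = (k*(-5))*(-5/k) = (-5*k)*(-5/k) = 25)
(-B(-2)*1)*E(13, -4) + (-5 - 1)² = (-1*25*1)*(13*(-4)) + (-5 - 1)² = -25*1*(-52) + (-6)² = -25*(-52) + 36 = 1300 + 36 = 1336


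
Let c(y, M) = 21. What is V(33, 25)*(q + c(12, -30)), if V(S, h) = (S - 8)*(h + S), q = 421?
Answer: 640900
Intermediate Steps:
V(S, h) = (-8 + S)*(S + h)
V(33, 25)*(q + c(12, -30)) = (33**2 - 8*33 - 8*25 + 33*25)*(421 + 21) = (1089 - 264 - 200 + 825)*442 = 1450*442 = 640900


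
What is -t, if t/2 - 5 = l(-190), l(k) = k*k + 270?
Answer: -72750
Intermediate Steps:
l(k) = 270 + k² (l(k) = k² + 270 = 270 + k²)
t = 72750 (t = 10 + 2*(270 + (-190)²) = 10 + 2*(270 + 36100) = 10 + 2*36370 = 10 + 72740 = 72750)
-t = -1*72750 = -72750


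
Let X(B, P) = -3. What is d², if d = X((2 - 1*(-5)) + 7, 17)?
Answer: 9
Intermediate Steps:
d = -3
d² = (-3)² = 9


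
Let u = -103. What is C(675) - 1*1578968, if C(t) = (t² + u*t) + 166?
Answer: -1192702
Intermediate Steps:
C(t) = 166 + t² - 103*t (C(t) = (t² - 103*t) + 166 = 166 + t² - 103*t)
C(675) - 1*1578968 = (166 + 675² - 103*675) - 1*1578968 = (166 + 455625 - 69525) - 1578968 = 386266 - 1578968 = -1192702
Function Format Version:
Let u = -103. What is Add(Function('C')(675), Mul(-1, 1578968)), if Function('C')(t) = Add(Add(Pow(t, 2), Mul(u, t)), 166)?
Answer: -1192702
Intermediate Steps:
Function('C')(t) = Add(166, Pow(t, 2), Mul(-103, t)) (Function('C')(t) = Add(Add(Pow(t, 2), Mul(-103, t)), 166) = Add(166, Pow(t, 2), Mul(-103, t)))
Add(Function('C')(675), Mul(-1, 1578968)) = Add(Add(166, Pow(675, 2), Mul(-103, 675)), Mul(-1, 1578968)) = Add(Add(166, 455625, -69525), -1578968) = Add(386266, -1578968) = -1192702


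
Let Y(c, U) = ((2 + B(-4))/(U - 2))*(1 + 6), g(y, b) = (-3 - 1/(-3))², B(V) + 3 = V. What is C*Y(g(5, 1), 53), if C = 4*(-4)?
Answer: 560/51 ≈ 10.980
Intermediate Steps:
B(V) = -3 + V
g(y, b) = 64/9 (g(y, b) = (-3 - 1*(-⅓))² = (-3 + ⅓)² = (-8/3)² = 64/9)
Y(c, U) = -35/(-2 + U) (Y(c, U) = ((2 + (-3 - 4))/(U - 2))*(1 + 6) = ((2 - 7)/(-2 + U))*7 = -5/(-2 + U)*7 = -35/(-2 + U))
C = -16
C*Y(g(5, 1), 53) = -(-560)/(-2 + 53) = -(-560)/51 = -16*(-35/51) = 560/51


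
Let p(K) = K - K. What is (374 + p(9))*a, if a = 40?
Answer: 14960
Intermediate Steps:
p(K) = 0
(374 + p(9))*a = (374 + 0)*40 = 374*40 = 14960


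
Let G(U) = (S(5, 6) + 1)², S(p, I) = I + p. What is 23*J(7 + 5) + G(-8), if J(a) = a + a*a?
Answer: 3732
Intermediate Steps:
J(a) = a + a²
G(U) = 144 (G(U) = ((6 + 5) + 1)² = (11 + 1)² = 12² = 144)
23*J(7 + 5) + G(-8) = 23*((7 + 5)*(1 + (7 + 5))) + 144 = 23*(12*(1 + 12)) + 144 = 23*(12*13) + 144 = 23*156 + 144 = 3588 + 144 = 3732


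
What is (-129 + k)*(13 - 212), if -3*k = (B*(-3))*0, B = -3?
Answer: 25671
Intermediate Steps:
k = 0 (k = -(-3*(-3))*0/3 = -3*0 = -⅓*0 = 0)
(-129 + k)*(13 - 212) = (-129 + 0)*(13 - 212) = -129*(-199) = 25671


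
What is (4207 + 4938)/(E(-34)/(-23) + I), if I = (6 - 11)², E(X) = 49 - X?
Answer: 210335/492 ≈ 427.51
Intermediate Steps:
I = 25 (I = (-5)² = 25)
(4207 + 4938)/(E(-34)/(-23) + I) = (4207 + 4938)/((49 - 1*(-34))/(-23) + 25) = 9145/((49 + 34)*(-1/23) + 25) = 9145/(83*(-1/23) + 25) = 9145/(-83/23 + 25) = 9145/(492/23) = 9145*(23/492) = 210335/492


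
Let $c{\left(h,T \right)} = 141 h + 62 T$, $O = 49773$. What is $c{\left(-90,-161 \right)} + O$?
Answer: $27101$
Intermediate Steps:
$c{\left(h,T \right)} = 62 T + 141 h$
$c{\left(-90,-161 \right)} + O = \left(62 \left(-161\right) + 141 \left(-90\right)\right) + 49773 = \left(-9982 - 12690\right) + 49773 = -22672 + 49773 = 27101$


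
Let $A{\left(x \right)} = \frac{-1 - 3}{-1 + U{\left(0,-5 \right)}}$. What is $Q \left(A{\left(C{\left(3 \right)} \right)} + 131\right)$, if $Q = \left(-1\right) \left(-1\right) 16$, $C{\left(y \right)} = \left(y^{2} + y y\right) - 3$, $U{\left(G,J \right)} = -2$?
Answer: $\frac{6352}{3} \approx 2117.3$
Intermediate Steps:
$C{\left(y \right)} = -3 + 2 y^{2}$ ($C{\left(y \right)} = \left(y^{2} + y^{2}\right) - 3 = 2 y^{2} - 3 = -3 + 2 y^{2}$)
$Q = 16$ ($Q = 1 \cdot 16 = 16$)
$A{\left(x \right)} = \frac{4}{3}$ ($A{\left(x \right)} = \frac{-1 - 3}{-1 - 2} = - \frac{4}{-3} = \left(-4\right) \left(- \frac{1}{3}\right) = \frac{4}{3}$)
$Q \left(A{\left(C{\left(3 \right)} \right)} + 131\right) = 16 \left(\frac{4}{3} + 131\right) = 16 \cdot \frac{397}{3} = \frac{6352}{3}$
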